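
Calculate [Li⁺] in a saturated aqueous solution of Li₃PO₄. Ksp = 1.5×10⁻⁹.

8.2×10⁻³ M

Li₃PO₄(s) ⇌ 3 Li⁺(aq) + PO₄³⁻(aq)
With molar solubility s: [Li⁺] = 3s, [PO₄³⁻] = s.
Ksp = [Li⁺]^3[PO₄³⁻] = (3s)^3 · s = 27s^4 = 1.5×10⁻⁹
s = 2.7×10⁻³ mol/L
[Li⁺] = 3s = 8.2×10⁻³ mol/L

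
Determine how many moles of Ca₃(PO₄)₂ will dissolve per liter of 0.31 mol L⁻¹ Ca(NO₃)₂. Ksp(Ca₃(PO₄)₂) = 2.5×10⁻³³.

1.4×10⁻¹⁶ M

Ca₃(PO₄)₂(s) ⇌ 3 Ca²⁺(aq) + 2 PO₄³⁻(aq)
Ca²⁺ is already present at 0.31 mol L⁻¹. If s mol/L of Ca₃(PO₄)₂ dissolves, [PO₄³⁻] = 2s while [Ca²⁺] ≈ 0.31 mol L⁻¹.
Ksp = [Ca²⁺]^3[PO₄³⁻]^2 = (0.31)^3(2s)^2
(2s)^2 = 2.5×10⁻³³ / (0.31)^3 = 8.4×10⁻³²
s = 1.4×10⁻¹⁶ mol L⁻¹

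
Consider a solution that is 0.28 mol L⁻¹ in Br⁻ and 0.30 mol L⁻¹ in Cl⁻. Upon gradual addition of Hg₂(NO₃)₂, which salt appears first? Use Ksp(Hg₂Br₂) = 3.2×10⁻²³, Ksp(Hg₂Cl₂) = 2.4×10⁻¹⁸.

Hg₂Br₂

Precipitation of each salt begins when its ion product equals Ksp.
For Hg₂Br₂: [Hg₂²⁺] = (Ksp/[Br⁻]^2) = 4.1×10⁻²² mol L⁻¹
For Hg₂Cl₂: [Hg₂²⁺] = (Ksp/[Cl⁻]^2) = 2.7×10⁻¹⁷ mol L⁻¹
Since Hg₂Br₂ needs less Hg₂²⁺ to reach saturation, it precipitates first.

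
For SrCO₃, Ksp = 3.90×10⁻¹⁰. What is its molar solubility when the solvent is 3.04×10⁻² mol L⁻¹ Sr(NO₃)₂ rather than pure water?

SrCO₃(s) ⇌ Sr²⁺(aq) + CO₃²⁻(aq)
With Sr²⁺ already at 3.04×10⁻² mol L⁻¹ and s small, take [Sr²⁺] ≈ 3.04×10⁻² mol L⁻¹ and [CO₃²⁻] = s.
Ksp = [Sr²⁺][CO₃²⁻] = (3.04×10⁻²)s
s = 3.90×10⁻¹⁰ / (3.04×10⁻²) = 1.28×10⁻⁸
s = 1.28×10⁻⁸ mol L⁻¹

1.28×10⁻⁸ M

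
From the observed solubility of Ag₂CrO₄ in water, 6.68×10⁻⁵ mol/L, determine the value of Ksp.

Ksp = 1.19×10⁻¹²

Ag₂CrO₄(s) ⇌ 2 Ag⁺(aq) + CrO₄²⁻(aq)
For each mole of Ag₂CrO₄ that dissolves per liter, [Ag⁺] = 2s and [CrO₄²⁻] = s; let s denote this solubility.
Ksp = [Ag⁺]^2[CrO₄²⁻] = (2s)^2 · s = 4s^3
Ksp = 4 × (6.68×10⁻⁵)^3 = 1.19×10⁻¹²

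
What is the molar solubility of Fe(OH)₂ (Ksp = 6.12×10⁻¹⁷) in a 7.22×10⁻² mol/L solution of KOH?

1.17×10⁻¹⁴ M

Fe(OH)₂(s) ⇌ Fe²⁺(aq) + 2 OH⁻(aq)
Let s be the solubility of Fe(OH)₂ here. The common ion gives [OH⁻] ≈ 7.22×10⁻² mol/L, and [Fe²⁺] = s.
Ksp = [Fe²⁺][OH⁻]^2 = s(7.22×10⁻²)^2
s = 6.12×10⁻¹⁷ / (7.22×10⁻²)^2 = 1.17×10⁻¹⁴
s = 1.17×10⁻¹⁴ mol/L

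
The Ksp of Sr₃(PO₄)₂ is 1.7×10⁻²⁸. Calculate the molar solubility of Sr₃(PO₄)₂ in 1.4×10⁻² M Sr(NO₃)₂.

3.9×10⁻¹² M

Sr₃(PO₄)₂(s) ⇌ 3 Sr²⁺(aq) + 2 PO₄³⁻(aq)
With Sr²⁺ already at 1.4×10⁻² M and s small, take [Sr²⁺] ≈ 1.4×10⁻² M and [PO₄³⁻] = 2s.
Ksp = [Sr²⁺]^3[PO₄³⁻]^2 = (1.4×10⁻²)^3(2s)^2
(2s)^2 = 1.7×10⁻²⁸ / (1.4×10⁻²)^3 = 6.2×10⁻²³
s = 3.9×10⁻¹² M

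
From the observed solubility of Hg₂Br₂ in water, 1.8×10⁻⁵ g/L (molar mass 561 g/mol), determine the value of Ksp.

Ksp = 1.3×10⁻²²

Convert to molarity: s = 1.8×10⁻⁵ / 561 = 3.209×10⁻⁸ mol/L
Hg₂Br₂(s) ⇌ Hg₂²⁺(aq) + 2 Br⁻(aq)
If s mol/L of Hg₂Br₂ dissolves, [Hg₂²⁺] = s and [Br⁻] = 2s.
Ksp = [Hg₂²⁺][Br⁻]^2 = s · (2s)^2 = 4s^3
Ksp = 4 × (3.209×10⁻⁸)^3 = 1.3×10⁻²²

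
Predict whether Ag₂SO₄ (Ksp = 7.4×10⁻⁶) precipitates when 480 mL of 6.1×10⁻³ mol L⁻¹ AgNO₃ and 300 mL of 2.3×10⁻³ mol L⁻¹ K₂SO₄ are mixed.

No

The combined volume is 780 mL.
[Ag⁺] = (6.1×10⁻³)(480)/780 = 3.8×10⁻³ mol L⁻¹
[SO₄²⁻] = (2.3×10⁻³)(300)/780 = 8.8×10⁻⁴ mol L⁻¹
Q = [Ag⁺]^2[SO₄²⁻] = 1.2×10⁻⁸
Q < Ksp (1.2×10⁻⁸ vs 7.4×10⁻⁶); the solution remains unsaturated and no precipitate forms.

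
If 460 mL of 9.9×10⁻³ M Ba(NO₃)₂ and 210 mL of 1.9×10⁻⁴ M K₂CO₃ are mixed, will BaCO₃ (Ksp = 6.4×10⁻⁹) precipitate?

Yes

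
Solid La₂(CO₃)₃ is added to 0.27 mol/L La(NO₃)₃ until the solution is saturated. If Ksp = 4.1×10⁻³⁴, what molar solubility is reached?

5.9×10⁻¹² M

La₂(CO₃)₃(s) ⇌ 2 La³⁺(aq) + 3 CO₃²⁻(aq)
La³⁺ is already present at 0.27 mol/L. If s mol/L of La₂(CO₃)₃ dissolves, [CO₃²⁻] = 3s while [La³⁺] ≈ 0.27 mol/L.
Ksp = [La³⁺]^2[CO₃²⁻]^3 = (0.27)^2(3s)^3
(3s)^3 = 4.1×10⁻³⁴ / (0.27)^2 = 5.6×10⁻³³
s = 5.9×10⁻¹² mol/L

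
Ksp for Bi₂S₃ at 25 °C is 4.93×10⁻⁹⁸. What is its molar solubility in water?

Bi₂S₃(s) ⇌ 2 Bi³⁺(aq) + 3 S²⁻(aq)
Call the molar solubility s, so that [Bi³⁺] = 2s and [S²⁻] = 3s.
Ksp = [Bi³⁺]^2[S²⁻]^3 = (2s)^2 · (3s)^3 = 108s^5
108s^5 = 4.93×10⁻⁹⁸  ⇒  s^5 = 4.56×10⁻¹⁰⁰
s = 1.35×10⁻²⁰ M

1.35×10⁻²⁰ M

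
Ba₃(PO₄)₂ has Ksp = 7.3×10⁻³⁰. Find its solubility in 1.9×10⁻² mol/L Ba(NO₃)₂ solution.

5.2×10⁻¹³ M

Ba₃(PO₄)₂(s) ⇌ 3 Ba²⁺(aq) + 2 PO₄³⁻(aq)
Ba²⁺ is already present at 1.9×10⁻² mol/L. If s mol/L of Ba₃(PO₄)₂ dissolves, [PO₄³⁻] = 2s while [Ba²⁺] ≈ 1.9×10⁻² mol/L.
Ksp = [Ba²⁺]^3[PO₄³⁻]^2 = (1.9×10⁻²)^3(2s)^2
(2s)^2 = 7.3×10⁻³⁰ / (1.9×10⁻²)^3 = 1.1×10⁻²⁴
s = 5.2×10⁻¹³ mol/L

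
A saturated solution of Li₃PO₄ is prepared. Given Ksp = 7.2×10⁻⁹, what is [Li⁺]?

Li₃PO₄(s) ⇌ 3 Li⁺(aq) + PO₄³⁻(aq)
Let s be the molar solubility. Then [Li⁺] = 3s and [PO₄³⁻] = s.
Ksp = [Li⁺]^3[PO₄³⁻] = (3s)^3 · s = 27s^4 = 7.2×10⁻⁹
s = 4.0×10⁻³ mol/L
[Li⁺] = 3s = 1.2×10⁻² mol/L

1.2×10⁻² M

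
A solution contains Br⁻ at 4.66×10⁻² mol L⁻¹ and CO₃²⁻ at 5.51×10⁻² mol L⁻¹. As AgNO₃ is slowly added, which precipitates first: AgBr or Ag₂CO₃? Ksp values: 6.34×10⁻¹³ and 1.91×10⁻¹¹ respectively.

AgBr

Precipitation begins when Q = Ksp.
For AgBr: [Ag⁺] = (Ksp/[Br⁻]) = 1.36×10⁻¹¹ mol L⁻¹
For Ag₂CO₃: [Ag⁺] = (Ksp/[CO₃²⁻])^(1/2) = 1.86×10⁻⁵ mol L⁻¹
AgBr requires the lower [Ag⁺], so it precipitates first.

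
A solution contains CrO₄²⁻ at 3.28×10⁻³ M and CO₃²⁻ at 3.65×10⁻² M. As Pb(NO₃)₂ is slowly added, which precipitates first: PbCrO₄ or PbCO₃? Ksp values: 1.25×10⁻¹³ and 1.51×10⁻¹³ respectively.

PbCO₃

Precipitation of each salt begins when its ion product equals Ksp.
For PbCrO₄: [Pb²⁺] = (Ksp/[CrO₄²⁻]) = 3.81×10⁻¹¹ M
For PbCO₃: [Pb²⁺] = (Ksp/[CO₃²⁻]) = 4.14×10⁻¹² M
PbCO₃ requires the lower [Pb²⁺], so it precipitates first.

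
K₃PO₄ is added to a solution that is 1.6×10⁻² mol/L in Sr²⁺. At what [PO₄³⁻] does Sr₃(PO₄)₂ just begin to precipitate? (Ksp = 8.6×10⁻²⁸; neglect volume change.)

1.4×10⁻¹¹ M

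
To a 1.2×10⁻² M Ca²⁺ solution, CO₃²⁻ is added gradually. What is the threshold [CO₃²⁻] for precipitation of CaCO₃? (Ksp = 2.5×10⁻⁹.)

2.1×10⁻⁷ M

A salt starts to precipitate once the ion product Q reaches its Ksp.
CaCO₃(s) ⇌ Ca²⁺(aq) + CO₃²⁻(aq)
Ksp = [Ca²⁺][CO₃²⁻] = [CO₃²⁻](1.2×10⁻²)
[CO₃²⁻] = 2.5×10⁻⁹ / (1.2×10⁻²) = 2.1×10⁻⁷
[CO₃²⁻] = 2.1×10⁻⁷ M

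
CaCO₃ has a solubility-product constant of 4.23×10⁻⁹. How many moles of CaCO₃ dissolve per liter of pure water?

CaCO₃(s) ⇌ Ca²⁺(aq) + CO₃²⁻(aq)
For each mole of CaCO₃ that dissolves per liter, [Ca²⁺] = s and [CO₃²⁻] = s; let s denote this solubility.
Ksp = [Ca²⁺][CO₃²⁻] = s · s = s^2
s^2 = 4.23×10⁻⁹
s = 6.50×10⁻⁵ M

6.50×10⁻⁵ M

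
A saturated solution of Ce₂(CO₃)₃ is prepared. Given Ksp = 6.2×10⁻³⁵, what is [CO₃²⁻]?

1.7×10⁻⁷ M

Ce₂(CO₃)₃(s) ⇌ 2 Ce³⁺(aq) + 3 CO₃²⁻(aq)
With molar solubility s: [Ce³⁺] = 2s, [CO₃²⁻] = 3s.
Ksp = [Ce³⁺]^2[CO₃²⁻]^3 = (2s)^2 · (3s)^3 = 108s^5 = 6.2×10⁻³⁵
s = 5.6×10⁻⁸ mol/L
[CO₃²⁻] = 3s = 1.7×10⁻⁷ mol/L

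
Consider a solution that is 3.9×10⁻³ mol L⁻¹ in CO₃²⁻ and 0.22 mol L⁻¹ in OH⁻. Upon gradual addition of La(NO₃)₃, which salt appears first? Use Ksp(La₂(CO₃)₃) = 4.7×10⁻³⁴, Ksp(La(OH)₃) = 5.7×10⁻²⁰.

La(OH)₃

A salt starts to precipitate once the ion product Q reaches its Ksp.
For La₂(CO₃)₃: [La³⁺] = (Ksp/[CO₃²⁻]^3)^(1/2) = 8.9×10⁻¹⁴ mol L⁻¹
For La(OH)₃: [La³⁺] = (Ksp/[OH⁻]^3) = 5.4×10⁻¹⁸ mol L⁻¹
Since La(OH)₃ needs less La³⁺ to reach saturation, it precipitates first.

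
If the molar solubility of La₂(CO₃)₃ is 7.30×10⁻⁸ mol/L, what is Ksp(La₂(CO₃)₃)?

La₂(CO₃)₃(s) ⇌ 2 La³⁺(aq) + 3 CO₃²⁻(aq)
Call the molar solubility s, so that [La³⁺] = 2s and [CO₃²⁻] = 3s.
Ksp = [La³⁺]^2[CO₃²⁻]^3 = (2s)^2 · (3s)^3 = 108s^5
Ksp = 108 × (7.30×10⁻⁸)^5 = 2.24×10⁻³⁴

Ksp = 2.24×10⁻³⁴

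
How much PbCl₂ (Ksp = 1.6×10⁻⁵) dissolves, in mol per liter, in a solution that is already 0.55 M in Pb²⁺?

PbCl₂(s) ⇌ Pb²⁺(aq) + 2 Cl⁻(aq)
The solution already contains Pb²⁺ at 0.55 M. Let s be the molar solubility of PbCl₂.
[Pb²⁺] ≈ 0.55 M (common ion dominates); [Cl⁻] = 2s.
Ksp = [Pb²⁺][Cl⁻]^2 = (0.55)(2s)^2
(2s)^2 = 1.6×10⁻⁵ / (0.55) = 2.9×10⁻⁵
s = 2.7×10⁻³ M

2.7×10⁻³ M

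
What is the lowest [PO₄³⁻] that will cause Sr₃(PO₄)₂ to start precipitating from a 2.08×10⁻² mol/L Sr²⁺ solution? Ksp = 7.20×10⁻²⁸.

A salt starts to precipitate once the ion product Q reaches its Ksp.
Sr₃(PO₄)₂(s) ⇌ 3 Sr²⁺(aq) + 2 PO₄³⁻(aq)
Ksp = [Sr²⁺]^3[PO₄³⁻]^2 = [PO₄³⁻]^2(2.08×10⁻²)^3
[PO₄³⁻]^2 = 7.20×10⁻²⁸ / (2.08×10⁻²)^3 = 8.00×10⁻²³
[PO₄³⁻] = 8.94×10⁻¹² mol/L

8.94×10⁻¹² M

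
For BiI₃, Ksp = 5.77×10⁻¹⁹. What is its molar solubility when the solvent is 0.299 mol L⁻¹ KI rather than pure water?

2.16×10⁻¹⁷ M

BiI₃(s) ⇌ Bi³⁺(aq) + 3 I⁻(aq)
I⁻ is already present at 0.299 mol L⁻¹. If s mol/L of BiI₃ dissolves, [Bi³⁺] = s while [I⁻] ≈ 0.299 mol L⁻¹.
Ksp = [Bi³⁺][I⁻]^3 = s(0.299)^3
s = 5.77×10⁻¹⁹ / (0.299)^3 = 2.16×10⁻¹⁷
s = 2.16×10⁻¹⁷ mol L⁻¹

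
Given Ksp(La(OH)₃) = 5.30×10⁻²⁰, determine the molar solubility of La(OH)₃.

6.66×10⁻⁶ M

La(OH)₃(s) ⇌ La³⁺(aq) + 3 OH⁻(aq)
Call the molar solubility s, so that [La³⁺] = s and [OH⁻] = 3s.
Ksp = [La³⁺][OH⁻]^3 = s · (3s)^3 = 27s^4
27s^4 = 5.30×10⁻²⁰  ⇒  s^4 = 1.96×10⁻²¹
s = (1.96×10⁻²¹)^(1/4) = 6.66×10⁻⁶ M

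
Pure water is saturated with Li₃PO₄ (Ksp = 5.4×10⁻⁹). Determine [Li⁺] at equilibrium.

Li₃PO₄(s) ⇌ 3 Li⁺(aq) + PO₄³⁻(aq)
With molar solubility s: [Li⁺] = 3s, [PO₄³⁻] = s.
Ksp = [Li⁺]^3[PO₄³⁻] = (3s)^3 · s = 27s^4 = 5.4×10⁻⁹
s = 3.8×10⁻³ M
[Li⁺] = 3s = 1.1×10⁻² M

1.1×10⁻² M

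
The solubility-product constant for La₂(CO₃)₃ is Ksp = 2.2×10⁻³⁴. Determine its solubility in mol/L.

7.3×10⁻⁸ M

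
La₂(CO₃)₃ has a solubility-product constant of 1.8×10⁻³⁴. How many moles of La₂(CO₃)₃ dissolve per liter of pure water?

La₂(CO₃)₃(s) ⇌ 2 La³⁺(aq) + 3 CO₃²⁻(aq)
Let s be the molar solubility. Then [La³⁺] = 2s and [CO₃²⁻] = 3s.
Ksp = [La³⁺]^2[CO₃²⁻]^3 = (2s)^2 · (3s)^3 = 108s^5
108s^5 = 1.8×10⁻³⁴  ⇒  s^5 = 1.7×10⁻³⁶
s = (1.7×10⁻³⁶)^(1/5) = 7.0×10⁻⁸ mol/L

7.0×10⁻⁸ M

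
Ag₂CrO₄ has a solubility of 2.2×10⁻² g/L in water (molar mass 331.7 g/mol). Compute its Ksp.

Molar solubility s = (2.2×10⁻² g/L) / (331.7 g/mol) = 6.632×10⁻⁵ mol/L
Ag₂CrO₄(s) ⇌ 2 Ag⁺(aq) + CrO₄²⁻(aq)
Let s be the molar solubility. Then [Ag⁺] = 2s and [CrO₄²⁻] = s.
Ksp = [Ag⁺]^2[CrO₄²⁻] = (2s)^2 · s = 4s^3
Ksp = 4 × (6.632×10⁻⁵)^3 = 1.2×10⁻¹²

Ksp = 1.2×10⁻¹²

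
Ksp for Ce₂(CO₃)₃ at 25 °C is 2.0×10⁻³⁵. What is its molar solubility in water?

Ce₂(CO₃)₃(s) ⇌ 2 Ce³⁺(aq) + 3 CO₃²⁻(aq)
Let s be the molar solubility. Then [Ce³⁺] = 2s and [CO₃²⁻] = 3s.
Ksp = [Ce³⁺]^2[CO₃²⁻]^3 = (2s)^2 · (3s)^3 = 108s^5
108s^5 = 2.0×10⁻³⁵  ⇒  s^5 = 1.9×10⁻³⁷
s = (1.9×10⁻³⁷)^(1/5) = 4.5×10⁻⁸ mol/L

4.5×10⁻⁸ M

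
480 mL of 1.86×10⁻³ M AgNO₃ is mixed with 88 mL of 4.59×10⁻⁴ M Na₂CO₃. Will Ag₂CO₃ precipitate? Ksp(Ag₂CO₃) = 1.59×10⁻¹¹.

Yes

Total volume after mixing = 480 + 88 = 568 mL.
[Ag⁺] = (1.86×10⁻³)(480)/568 = 1.57×10⁻³ M
[CO₃²⁻] = (4.59×10⁻⁴)(88)/568 = 7.11×10⁻⁵ M
Q = [Ag⁺]^2[CO₃²⁻] = 1.76×10⁻¹⁰
Because Q > Ksp (1.76×10⁻¹⁰ vs 1.59×10⁻¹¹), a precipitate of Ag₂CO₃ forms.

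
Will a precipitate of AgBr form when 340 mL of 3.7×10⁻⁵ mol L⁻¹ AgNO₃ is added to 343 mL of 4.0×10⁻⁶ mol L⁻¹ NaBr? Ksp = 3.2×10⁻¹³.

The combined volume is 683 mL.
[Ag⁺] = (3.7×10⁻⁵)(340)/683 = 1.8×10⁻⁵ mol L⁻¹
[Br⁻] = (4.0×10⁻⁶)(343)/683 = 2.0×10⁻⁶ mol L⁻¹
Q = [Ag⁺][Br⁻] = 3.7×10⁻¹¹
Since Q (3.7×10⁻¹¹) exceeds Ksp (3.2×10⁻¹³), AgBr will precipitate.

Yes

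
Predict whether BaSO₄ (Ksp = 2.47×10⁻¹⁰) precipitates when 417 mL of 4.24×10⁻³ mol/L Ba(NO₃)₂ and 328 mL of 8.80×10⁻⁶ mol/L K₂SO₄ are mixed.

The combined volume is 745 mL.
[Ba²⁺] = (4.24×10⁻³)(417)/745 = 2.37×10⁻³ mol/L
[SO₄²⁻] = (8.80×10⁻⁶)(328)/745 = 3.87×10⁻⁶ mol/L
Q = [Ba²⁺][SO₄²⁻] = 9.19×10⁻⁹
Since Q (9.19×10⁻⁹) exceeds Ksp (2.47×10⁻¹⁰), BaSO₄ will precipitate.

Yes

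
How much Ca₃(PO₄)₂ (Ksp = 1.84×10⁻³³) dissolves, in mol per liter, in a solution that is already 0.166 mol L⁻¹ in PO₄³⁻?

1.35×10⁻¹¹ M

Ca₃(PO₄)₂(s) ⇌ 3 Ca²⁺(aq) + 2 PO₄³⁻(aq)
PO₄³⁻ is already present at 0.166 mol L⁻¹. If s mol/L of Ca₃(PO₄)₂ dissolves, [Ca²⁺] = 3s while [PO₄³⁻] ≈ 0.166 mol L⁻¹.
Ksp = [Ca²⁺]^3[PO₄³⁻]^2 = (3s)^3(0.166)^2
(3s)^3 = 1.84×10⁻³³ / (0.166)^2 = 6.68×10⁻³²
s = 1.35×10⁻¹¹ mol L⁻¹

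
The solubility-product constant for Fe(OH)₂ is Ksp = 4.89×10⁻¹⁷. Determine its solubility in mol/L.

Fe(OH)₂(s) ⇌ Fe²⁺(aq) + 2 OH⁻(aq)
If s mol/L of Fe(OH)₂ dissolves, [Fe²⁺] = s and [OH⁻] = 2s.
Ksp = [Fe²⁺][OH⁻]^2 = s · (2s)^2 = 4s^3
4s^3 = 4.89×10⁻¹⁷  ⇒  s^3 = 1.22×10⁻¹⁷
Taking the 3rd root, s = 2.30×10⁻⁶ M.

2.30×10⁻⁶ M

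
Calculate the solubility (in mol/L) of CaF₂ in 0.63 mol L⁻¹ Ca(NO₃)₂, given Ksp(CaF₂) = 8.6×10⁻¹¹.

CaF₂(s) ⇌ Ca²⁺(aq) + 2 F⁻(aq)
With Ca²⁺ already at 0.63 mol L⁻¹ and s small, take [Ca²⁺] ≈ 0.63 mol L⁻¹ and [F⁻] = 2s.
Ksp = [Ca²⁺][F⁻]^2 = (0.63)(2s)^2
(2s)^2 = 8.6×10⁻¹¹ / (0.63) = 1.4×10⁻¹⁰
s = 5.8×10⁻⁶ mol L⁻¹

5.8×10⁻⁶ M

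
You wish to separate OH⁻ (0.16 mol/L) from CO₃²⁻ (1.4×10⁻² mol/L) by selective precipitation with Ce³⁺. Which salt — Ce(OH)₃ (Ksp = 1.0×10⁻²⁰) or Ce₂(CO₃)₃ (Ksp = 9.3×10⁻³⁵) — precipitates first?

Ce(OH)₃

A salt starts to precipitate once the ion product Q reaches its Ksp.
For Ce(OH)₃: [Ce³⁺] = (Ksp/[OH⁻]^3) = 2.4×10⁻¹⁸ mol/L
For Ce₂(CO₃)₃: [Ce³⁺] = (Ksp/[CO₃²⁻]^3)^(1/2) = 5.8×10⁻¹⁵ mol/L
Since Ce(OH)₃ needs less Ce³⁺ to reach saturation, it precipitates first.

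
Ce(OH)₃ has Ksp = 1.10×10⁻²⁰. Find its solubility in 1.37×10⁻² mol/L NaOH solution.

Ce(OH)₃(s) ⇌ Ce³⁺(aq) + 3 OH⁻(aq)
OH⁻ is already present at 1.37×10⁻² mol/L. If s mol/L of Ce(OH)₃ dissolves, [Ce³⁺] = s while [OH⁻] ≈ 1.37×10⁻² mol/L.
Ksp = [Ce³⁺][OH⁻]^3 = s(1.37×10⁻²)^3
s = 1.10×10⁻²⁰ / (1.37×10⁻²)^3 = 4.28×10⁻¹⁵
s = 4.28×10⁻¹⁵ mol/L

4.28×10⁻¹⁵ M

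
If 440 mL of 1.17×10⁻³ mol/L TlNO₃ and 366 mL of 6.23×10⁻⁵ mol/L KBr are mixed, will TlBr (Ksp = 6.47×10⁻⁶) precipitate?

After mixing, V = 440 mL + 366 mL = 806 mL.
[Tl⁺] = (1.17×10⁻³)(440)/806 = 6.39×10⁻⁴ mol/L
[Br⁻] = (6.23×10⁻⁵)(366)/806 = 2.83×10⁻⁵ mol/L
Q = [Tl⁺][Br⁻] = 1.81×10⁻⁸
Since Q (1.81×10⁻⁸) is less than Ksp (6.47×10⁻⁶), no TlBr precipitates.

No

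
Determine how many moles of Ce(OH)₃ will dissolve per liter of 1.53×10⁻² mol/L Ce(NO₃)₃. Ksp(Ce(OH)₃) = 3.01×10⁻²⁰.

Ce(OH)₃(s) ⇌ Ce³⁺(aq) + 3 OH⁻(aq)
The solution already contains Ce³⁺ at 1.53×10⁻² mol/L. Let s be the molar solubility of Ce(OH)₃.
[Ce³⁺] ≈ 1.53×10⁻² mol/L (common ion dominates); [OH⁻] = 3s.
Ksp = [Ce³⁺][OH⁻]^3 = (1.53×10⁻²)(3s)^3
(3s)^3 = 3.01×10⁻²⁰ / (1.53×10⁻²) = 1.97×10⁻¹⁸
s = 4.18×10⁻⁷ mol/L

4.18×10⁻⁷ M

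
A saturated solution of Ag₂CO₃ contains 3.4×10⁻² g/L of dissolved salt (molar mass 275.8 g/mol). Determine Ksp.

Ksp = 7.5×10⁻¹²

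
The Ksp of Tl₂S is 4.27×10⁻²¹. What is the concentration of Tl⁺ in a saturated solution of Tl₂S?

Tl₂S(s) ⇌ 2 Tl⁺(aq) + S²⁻(aq)
Let s be the molar solubility. Then [Tl⁺] = 2s and [S²⁻] = s.
Ksp = [Tl⁺]^2[S²⁻] = (2s)^2 · s = 4s^3 = 4.27×10⁻²¹
s = 1.02×10⁻⁷ mol L⁻¹
[Tl⁺] = 2s = 2.04×10⁻⁷ mol L⁻¹

2.04×10⁻⁷ M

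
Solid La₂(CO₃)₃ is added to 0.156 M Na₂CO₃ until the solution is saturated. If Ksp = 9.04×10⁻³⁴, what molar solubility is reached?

2.44×10⁻¹⁶ M

La₂(CO₃)₃(s) ⇌ 2 La³⁺(aq) + 3 CO₃²⁻(aq)
Let s be the solubility of La₂(CO₃)₃ here. The common ion gives [CO₃²⁻] ≈ 0.156 M, and [La³⁺] = 2s.
Ksp = [La³⁺]^2[CO₃²⁻]^3 = (2s)^2(0.156)^3
(2s)^2 = 9.04×10⁻³⁴ / (0.156)^3 = 2.38×10⁻³¹
s = 2.44×10⁻¹⁶ M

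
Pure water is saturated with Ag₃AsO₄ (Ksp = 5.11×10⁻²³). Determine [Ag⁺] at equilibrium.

3.52×10⁻⁶ M

Ag₃AsO₄(s) ⇌ 3 Ag⁺(aq) + AsO₄³⁻(aq)
Call the molar solubility s, so that [Ag⁺] = 3s and [AsO₄³⁻] = s.
Ksp = [Ag⁺]^3[AsO₄³⁻] = (3s)^3 · s = 27s^4 = 5.11×10⁻²³
s = 1.17×10⁻⁶ M
[Ag⁺] = 3s = 3.52×10⁻⁶ M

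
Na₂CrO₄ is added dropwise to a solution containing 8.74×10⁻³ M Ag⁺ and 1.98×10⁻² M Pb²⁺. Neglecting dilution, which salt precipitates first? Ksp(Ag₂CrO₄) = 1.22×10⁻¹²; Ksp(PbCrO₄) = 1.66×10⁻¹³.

The threshold for precipitation is Q = Ksp.
For Ag₂CrO₄: [CrO₄²⁻] = (Ksp/[Ag⁺]^2) = 1.60×10⁻⁸ M
For PbCrO₄: [CrO₄²⁻] = (Ksp/[Pb²⁺]) = 8.38×10⁻¹² M
Since PbCrO₄ needs less CrO₄²⁻ to reach saturation, it precipitates first.

PbCrO₄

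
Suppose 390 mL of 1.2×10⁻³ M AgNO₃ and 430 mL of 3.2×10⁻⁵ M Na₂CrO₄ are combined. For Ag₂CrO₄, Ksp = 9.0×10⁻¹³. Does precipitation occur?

Yes

After mixing, V = 390 mL + 430 mL = 820 mL.
[Ag⁺] = (1.2×10⁻³)(390)/820 = 5.7×10⁻⁴ M
[CrO₄²⁻] = (3.2×10⁻⁵)(430)/820 = 1.7×10⁻⁵ M
Q = [Ag⁺]^2[CrO₄²⁻] = 5.5×10⁻¹²
Q = 5.5×10⁻¹² > Ksp = 9.0×10⁻¹³, so the solution is supersaturated and Ag₂CrO₄ precipitates.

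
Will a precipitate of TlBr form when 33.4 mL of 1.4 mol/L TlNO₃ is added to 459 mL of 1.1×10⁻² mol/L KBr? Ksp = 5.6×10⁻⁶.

After mixing, V = 33.4 mL + 459 mL = 492.4 mL.
[Tl⁺] = (1.4)(33.4)/492.4 = 9.5×10⁻² mol/L
[Br⁻] = (1.1×10⁻²)(459)/492.4 = 1.0×10⁻² mol/L
Q = [Tl⁺][Br⁻] = 9.7×10⁻⁴
Since Q (9.7×10⁻⁴) exceeds Ksp (5.6×10⁻⁶), TlBr will precipitate.

Yes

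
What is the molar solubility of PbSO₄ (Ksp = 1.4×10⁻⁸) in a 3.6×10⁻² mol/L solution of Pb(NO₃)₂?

3.9×10⁻⁷ M

PbSO₄(s) ⇌ Pb²⁺(aq) + SO₄²⁻(aq)
Let s be the solubility of PbSO₄ here. The common ion gives [Pb²⁺] ≈ 3.6×10⁻² mol/L, and [SO₄²⁻] = s.
Ksp = [Pb²⁺][SO₄²⁻] = (3.6×10⁻²)s
s = 1.4×10⁻⁸ / (3.6×10⁻²) = 3.9×10⁻⁷
s = 3.9×10⁻⁷ mol/L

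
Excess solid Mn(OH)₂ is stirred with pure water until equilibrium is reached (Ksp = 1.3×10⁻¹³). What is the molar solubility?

3.2×10⁻⁵ M

Mn(OH)₂(s) ⇌ Mn²⁺(aq) + 2 OH⁻(aq)
For each mole of Mn(OH)₂ that dissolves per liter, [Mn²⁺] = s and [OH⁻] = 2s; let s denote this solubility.
Ksp = [Mn²⁺][OH⁻]^2 = s · (2s)^2 = 4s^3
4s^3 = 1.3×10⁻¹³  ⇒  s^3 = 3.3×10⁻¹⁴
s = 3.2×10⁻⁵ mol L⁻¹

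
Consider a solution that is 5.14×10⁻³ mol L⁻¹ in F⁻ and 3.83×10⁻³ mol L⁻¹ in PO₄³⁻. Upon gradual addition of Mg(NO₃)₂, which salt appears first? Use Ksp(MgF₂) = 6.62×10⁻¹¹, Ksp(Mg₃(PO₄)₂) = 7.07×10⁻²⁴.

Mg₃(PO₄)₂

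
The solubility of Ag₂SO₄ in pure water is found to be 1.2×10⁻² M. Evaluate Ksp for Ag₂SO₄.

Ksp = 6.9×10⁻⁶

Ag₂SO₄(s) ⇌ 2 Ag⁺(aq) + SO₄²⁻(aq)
With molar solubility s: [Ag⁺] = 2s, [SO₄²⁻] = s.
Ksp = [Ag⁺]^2[SO₄²⁻] = (2s)^2 · s = 4s^3
Ksp = 4 × (1.2×10⁻²)^3 = 6.9×10⁻⁶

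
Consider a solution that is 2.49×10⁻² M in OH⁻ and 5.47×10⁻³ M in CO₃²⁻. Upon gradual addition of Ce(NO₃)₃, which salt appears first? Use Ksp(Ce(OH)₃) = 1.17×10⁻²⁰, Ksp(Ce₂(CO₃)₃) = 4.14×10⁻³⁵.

Ce(OH)₃

Precipitation begins when Q = Ksp.
For Ce(OH)₃: [Ce³⁺] = (Ksp/[OH⁻]^3) = 7.58×10⁻¹⁶ M
For Ce₂(CO₃)₃: [Ce³⁺] = (Ksp/[CO₃²⁻]^3)^(1/2) = 1.59×10⁻¹⁴ M
The smaller threshold [Ce³⁺] is reached first, so Ce(OH)₃ precipitates first.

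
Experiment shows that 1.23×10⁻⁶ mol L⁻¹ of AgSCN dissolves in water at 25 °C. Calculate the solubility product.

AgSCN(s) ⇌ Ag⁺(aq) + SCN⁻(aq)
If s mol/L of AgSCN dissolves, [Ag⁺] = s and [SCN⁻] = s.
Ksp = [Ag⁺][SCN⁻] = s · s = s^2
Ksp = (1.23×10⁻⁶)^2 = 1.51×10⁻¹²

Ksp = 1.51×10⁻¹²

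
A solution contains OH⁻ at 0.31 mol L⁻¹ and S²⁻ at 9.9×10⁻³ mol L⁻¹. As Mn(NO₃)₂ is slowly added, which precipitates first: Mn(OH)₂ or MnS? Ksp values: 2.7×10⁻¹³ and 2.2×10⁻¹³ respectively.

The threshold for precipitation is Q = Ksp.
For Mn(OH)₂: [Mn²⁺] = (Ksp/[OH⁻]^2) = 2.8×10⁻¹² mol L⁻¹
For MnS: [Mn²⁺] = (Ksp/[S²⁻]) = 2.2×10⁻¹¹ mol L⁻¹
The smaller threshold [Mn²⁺] is reached first, so Mn(OH)₂ precipitates first.

Mn(OH)₂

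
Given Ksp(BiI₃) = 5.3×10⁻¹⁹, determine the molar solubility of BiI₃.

1.2×10⁻⁵ M

BiI₃(s) ⇌ Bi³⁺(aq) + 3 I⁻(aq)
With molar solubility s: [Bi³⁺] = s, [I⁻] = 3s.
Ksp = [Bi³⁺][I⁻]^3 = s · (3s)^3 = 27s^4
27s^4 = 5.3×10⁻¹⁹  ⇒  s^4 = 2.0×10⁻²⁰
s = 1.2×10⁻⁵ mol L⁻¹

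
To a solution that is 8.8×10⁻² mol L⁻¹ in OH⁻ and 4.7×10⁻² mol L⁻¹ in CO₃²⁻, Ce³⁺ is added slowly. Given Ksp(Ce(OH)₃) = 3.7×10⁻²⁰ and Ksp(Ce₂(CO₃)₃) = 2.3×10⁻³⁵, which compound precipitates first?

Ce(OH)₃

A salt starts to precipitate once the ion product Q reaches its Ksp.
For Ce(OH)₃: [Ce³⁺] = (Ksp/[OH⁻]^3) = 5.4×10⁻¹⁷ mol L⁻¹
For Ce₂(CO₃)₃: [Ce³⁺] = (Ksp/[CO₃²⁻]^3)^(1/2) = 4.7×10⁻¹⁶ mol L⁻¹
The smaller threshold [Ce³⁺] is reached first, so Ce(OH)₃ precipitates first.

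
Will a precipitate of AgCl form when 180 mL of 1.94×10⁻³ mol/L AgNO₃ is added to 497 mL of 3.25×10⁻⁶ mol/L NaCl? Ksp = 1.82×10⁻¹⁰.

Yes

After mixing, V = 180 mL + 497 mL = 677 mL.
[Ag⁺] = (1.94×10⁻³)(180)/677 = 5.16×10⁻⁴ mol/L
[Cl⁻] = (3.25×10⁻⁶)(497)/677 = 2.39×10⁻⁶ mol/L
Q = [Ag⁺][Cl⁻] = 1.23×10⁻⁹
Because Q > Ksp (1.23×10⁻⁹ vs 1.82×10⁻¹⁰), a precipitate of AgCl forms.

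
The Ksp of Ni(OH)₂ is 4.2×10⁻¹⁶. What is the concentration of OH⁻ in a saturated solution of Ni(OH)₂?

9.4×10⁻⁶ M

Ni(OH)₂(s) ⇌ Ni²⁺(aq) + 2 OH⁻(aq)
Let s be the molar solubility. Then [Ni²⁺] = s and [OH⁻] = 2s.
Ksp = [Ni²⁺][OH⁻]^2 = s · (2s)^2 = 4s^3 = 4.2×10⁻¹⁶
s = 4.7×10⁻⁶ mol L⁻¹
[OH⁻] = 2s = 9.4×10⁻⁶ mol L⁻¹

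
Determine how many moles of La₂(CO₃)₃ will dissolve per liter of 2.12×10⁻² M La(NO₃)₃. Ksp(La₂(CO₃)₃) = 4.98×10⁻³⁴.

3.45×10⁻¹¹ M

La₂(CO₃)₃(s) ⇌ 2 La³⁺(aq) + 3 CO₃²⁻(aq)
With La³⁺ already at 2.12×10⁻² M and s small, take [La³⁺] ≈ 2.12×10⁻² M and [CO₃²⁻] = 3s.
Ksp = [La³⁺]^2[CO₃²⁻]^3 = (2.12×10⁻²)^2(3s)^3
(3s)^3 = 4.98×10⁻³⁴ / (2.12×10⁻²)^2 = 1.11×10⁻³⁰
s = 3.45×10⁻¹¹ M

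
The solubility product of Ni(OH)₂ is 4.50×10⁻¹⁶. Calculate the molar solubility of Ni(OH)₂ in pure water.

Ni(OH)₂(s) ⇌ Ni²⁺(aq) + 2 OH⁻(aq)
Call the molar solubility s, so that [Ni²⁺] = s and [OH⁻] = 2s.
Ksp = [Ni²⁺][OH⁻]^2 = s · (2s)^2 = 4s^3
4s^3 = 4.50×10⁻¹⁶  ⇒  s^3 = 1.13×10⁻¹⁶
Taking the 3rd root, s = 4.83×10⁻⁶ mol L⁻¹.

4.83×10⁻⁶ M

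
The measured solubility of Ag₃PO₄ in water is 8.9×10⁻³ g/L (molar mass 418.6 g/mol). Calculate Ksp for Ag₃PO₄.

Ksp = 5.5×10⁻¹⁸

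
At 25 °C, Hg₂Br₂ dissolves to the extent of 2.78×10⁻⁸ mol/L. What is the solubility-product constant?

Hg₂Br₂(s) ⇌ Hg₂²⁺(aq) + 2 Br⁻(aq)
If s mol/L of Hg₂Br₂ dissolves, [Hg₂²⁺] = s and [Br⁻] = 2s.
Ksp = [Hg₂²⁺][Br⁻]^2 = s · (2s)^2 = 4s^3
Ksp = 4 × (2.78×10⁻⁸)^3 = 8.59×10⁻²³

Ksp = 8.59×10⁻²³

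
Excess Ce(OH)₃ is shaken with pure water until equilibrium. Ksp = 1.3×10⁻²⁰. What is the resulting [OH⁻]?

1.4×10⁻⁵ M

Ce(OH)₃(s) ⇌ Ce³⁺(aq) + 3 OH⁻(aq)
For each mole of Ce(OH)₃ that dissolves per liter, [Ce³⁺] = s and [OH⁻] = 3s; let s denote this solubility.
Ksp = [Ce³⁺][OH⁻]^3 = s · (3s)^3 = 27s^4 = 1.3×10⁻²⁰
s = 4.7×10⁻⁶ mol L⁻¹
[OH⁻] = 3s = 1.4×10⁻⁵ mol L⁻¹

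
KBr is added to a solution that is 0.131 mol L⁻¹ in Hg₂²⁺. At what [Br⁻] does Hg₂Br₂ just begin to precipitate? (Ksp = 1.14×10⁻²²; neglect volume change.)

The threshold for precipitation is Q = Ksp.
Hg₂Br₂(s) ⇌ Hg₂²⁺(aq) + 2 Br⁻(aq)
Ksp = [Hg₂²⁺][Br⁻]^2 = [Br⁻]^2(0.131)
[Br⁻]^2 = 1.14×10⁻²² / (0.131) = 8.70×10⁻²²
[Br⁻] = 2.95×10⁻¹¹ mol L⁻¹

2.95×10⁻¹¹ M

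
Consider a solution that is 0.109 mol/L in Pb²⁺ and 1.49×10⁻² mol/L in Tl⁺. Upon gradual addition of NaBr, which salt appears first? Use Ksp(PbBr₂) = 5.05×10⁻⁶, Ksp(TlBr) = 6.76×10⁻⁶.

TlBr

Precipitation begins when Q = Ksp.
For PbBr₂: [Br⁻] = (Ksp/[Pb²⁺])^(1/2) = 6.81×10⁻³ mol/L
For TlBr: [Br⁻] = (Ksp/[Tl⁺]) = 4.54×10⁻⁴ mol/L
Since TlBr needs less Br⁻ to reach saturation, it precipitates first.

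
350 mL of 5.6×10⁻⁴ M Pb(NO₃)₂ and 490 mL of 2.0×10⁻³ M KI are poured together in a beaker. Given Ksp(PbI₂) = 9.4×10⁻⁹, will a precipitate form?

No

After mixing, V = 350 mL + 490 mL = 840 mL.
[Pb²⁺] = (5.6×10⁻⁴)(350)/840 = 2.3×10⁻⁴ M
[I⁻] = (2.0×10⁻³)(490)/840 = 1.2×10⁻³ M
Q = [Pb²⁺][I⁻]^2 = 3.2×10⁻¹⁰
Q = 3.2×10⁻¹⁰ < Ksp = 9.4×10⁻⁹, so the solution is unsaturated and no precipitate forms.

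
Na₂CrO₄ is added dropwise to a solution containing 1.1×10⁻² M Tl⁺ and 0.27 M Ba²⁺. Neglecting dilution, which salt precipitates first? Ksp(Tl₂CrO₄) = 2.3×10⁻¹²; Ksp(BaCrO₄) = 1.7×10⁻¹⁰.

Each salt precipitates once Q = Ksp for that salt.
For Tl₂CrO₄: [CrO₄²⁻] = (Ksp/[Tl⁺]^2) = 1.9×10⁻⁸ M
For BaCrO₄: [CrO₄²⁻] = (Ksp/[Ba²⁺]) = 6.3×10⁻¹⁰ M
Since BaCrO₄ needs less CrO₄²⁻ to reach saturation, it precipitates first.

BaCrO₄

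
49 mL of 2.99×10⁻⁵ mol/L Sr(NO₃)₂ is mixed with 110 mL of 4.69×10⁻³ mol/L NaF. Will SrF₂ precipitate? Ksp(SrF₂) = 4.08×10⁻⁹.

After mixing, V = 49 mL + 110 mL = 159 mL.
[Sr²⁺] = (2.99×10⁻⁵)(49)/159 = 9.21×10⁻⁶ mol/L
[F⁻] = (4.69×10⁻³)(110)/159 = 3.24×10⁻³ mol/L
Q = [Sr²⁺][F⁻]^2 = 9.70×10⁻¹¹
Since Q (9.70×10⁻¹¹) is less than Ksp (4.08×10⁻⁹), no SrF₂ precipitates.

No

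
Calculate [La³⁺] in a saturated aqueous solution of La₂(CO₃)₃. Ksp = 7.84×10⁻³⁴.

1.88×10⁻⁷ M

La₂(CO₃)₃(s) ⇌ 2 La³⁺(aq) + 3 CO₃²⁻(aq)
With molar solubility s: [La³⁺] = 2s, [CO₃²⁻] = 3s.
Ksp = [La³⁺]^2[CO₃²⁻]^3 = (2s)^2 · (3s)^3 = 108s^5 = 7.84×10⁻³⁴
s = 9.38×10⁻⁸ mol L⁻¹
[La³⁺] = 2s = 1.88×10⁻⁷ mol L⁻¹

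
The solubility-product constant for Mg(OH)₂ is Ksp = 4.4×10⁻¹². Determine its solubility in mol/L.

Mg(OH)₂(s) ⇌ Mg²⁺(aq) + 2 OH⁻(aq)
Call the molar solubility s, so that [Mg²⁺] = s and [OH⁻] = 2s.
Ksp = [Mg²⁺][OH⁻]^2 = s · (2s)^2 = 4s^3
4s^3 = 4.4×10⁻¹²  ⇒  s^3 = 1.1×10⁻¹²
Taking the 3rd root, s = 1.0×10⁻⁴ mol/L.

1.0×10⁻⁴ M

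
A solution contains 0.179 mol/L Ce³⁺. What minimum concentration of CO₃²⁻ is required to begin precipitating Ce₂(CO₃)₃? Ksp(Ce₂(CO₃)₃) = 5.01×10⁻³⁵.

Precipitation begins when Q = Ksp.
Ce₂(CO₃)₃(s) ⇌ 2 Ce³⁺(aq) + 3 CO₃²⁻(aq)
Ksp = [Ce³⁺]^2[CO₃²⁻]^3 = [CO₃²⁻]^3(0.179)^2
[CO₃²⁻]^3 = 5.01×10⁻³⁵ / (0.179)^2 = 1.56×10⁻³³
[CO₃²⁻] = 1.16×10⁻¹¹ mol/L

1.16×10⁻¹¹ M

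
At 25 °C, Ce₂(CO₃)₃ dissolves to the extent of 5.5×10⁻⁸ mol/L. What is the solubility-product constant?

Ce₂(CO₃)₃(s) ⇌ 2 Ce³⁺(aq) + 3 CO₃²⁻(aq)
Call the molar solubility s, so that [Ce³⁺] = 2s and [CO₃²⁻] = 3s.
Ksp = [Ce³⁺]^2[CO₃²⁻]^3 = (2s)^2 · (3s)^3 = 108s^5
Ksp = 108 × (5.5×10⁻⁸)^5 = 5.4×10⁻³⁵

Ksp = 5.4×10⁻³⁵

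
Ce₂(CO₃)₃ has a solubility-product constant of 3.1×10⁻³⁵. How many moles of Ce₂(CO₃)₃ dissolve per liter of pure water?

Ce₂(CO₃)₃(s) ⇌ 2 Ce³⁺(aq) + 3 CO₃²⁻(aq)
If s mol/L of Ce₂(CO₃)₃ dissolves, [Ce³⁺] = 2s and [CO₃²⁻] = 3s.
Ksp = [Ce³⁺]^2[CO₃²⁻]^3 = (2s)^2 · (3s)^3 = 108s^5
108s^5 = 3.1×10⁻³⁵  ⇒  s^5 = 2.9×10⁻³⁷
s = 4.9×10⁻⁸ mol L⁻¹

4.9×10⁻⁸ M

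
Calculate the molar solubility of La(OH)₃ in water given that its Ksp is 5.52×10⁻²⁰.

La(OH)₃(s) ⇌ La³⁺(aq) + 3 OH⁻(aq)
If s mol/L of La(OH)₃ dissolves, [La³⁺] = s and [OH⁻] = 3s.
Ksp = [La³⁺][OH⁻]^3 = s · (3s)^3 = 27s^4
27s^4 = 5.52×10⁻²⁰  ⇒  s^4 = 2.04×10⁻²¹
Taking the 4th root, s = 6.72×10⁻⁶ mol L⁻¹.

6.72×10⁻⁶ M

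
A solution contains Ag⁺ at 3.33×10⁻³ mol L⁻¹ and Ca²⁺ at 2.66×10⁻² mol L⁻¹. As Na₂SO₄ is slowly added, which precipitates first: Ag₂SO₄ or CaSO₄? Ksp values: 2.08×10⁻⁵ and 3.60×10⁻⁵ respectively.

CaSO₄

Precipitation begins when Q = Ksp.
For Ag₂SO₄: [SO₄²⁻] = (Ksp/[Ag⁺]^2) = 1.88 mol L⁻¹
For CaSO₄: [SO₄²⁻] = (Ksp/[Ca²⁺]) = 1.35×10⁻³ mol L⁻¹
CaSO₄ requires the lower [SO₄²⁻], so it precipitates first.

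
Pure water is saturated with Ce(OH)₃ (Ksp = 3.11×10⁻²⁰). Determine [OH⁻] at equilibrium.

Ce(OH)₃(s) ⇌ Ce³⁺(aq) + 3 OH⁻(aq)
Call the molar solubility s, so that [Ce³⁺] = s and [OH⁻] = 3s.
Ksp = [Ce³⁺][OH⁻]^3 = s · (3s)^3 = 27s^4 = 3.11×10⁻²⁰
s = 5.83×10⁻⁶ mol/L
[OH⁻] = 3s = 1.75×10⁻⁵ mol/L

1.75×10⁻⁵ M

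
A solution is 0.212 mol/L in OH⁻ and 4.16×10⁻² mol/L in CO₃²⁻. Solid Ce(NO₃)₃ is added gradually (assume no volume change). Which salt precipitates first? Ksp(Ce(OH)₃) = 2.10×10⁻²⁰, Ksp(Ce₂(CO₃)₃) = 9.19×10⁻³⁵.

The threshold for precipitation is Q = Ksp.
For Ce(OH)₃: [Ce³⁺] = (Ksp/[OH⁻]^3) = 2.20×10⁻¹⁸ mol/L
For Ce₂(CO₃)₃: [Ce³⁺] = (Ksp/[CO₃²⁻]^3)^(1/2) = 1.13×10⁻¹⁵ mol/L
The smaller threshold [Ce³⁺] is reached first, so Ce(OH)₃ precipitates first.

Ce(OH)₃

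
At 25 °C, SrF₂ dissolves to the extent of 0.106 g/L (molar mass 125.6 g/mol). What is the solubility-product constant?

Ksp = 2.40×10⁻⁹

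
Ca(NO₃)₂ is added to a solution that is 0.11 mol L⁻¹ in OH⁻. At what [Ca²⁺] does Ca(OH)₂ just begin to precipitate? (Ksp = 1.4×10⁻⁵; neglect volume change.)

1.2×10⁻³ M

Precipitation begins when Q = Ksp.
Ca(OH)₂(s) ⇌ Ca²⁺(aq) + 2 OH⁻(aq)
Ksp = [Ca²⁺][OH⁻]^2 = [Ca²⁺](0.11)^2
[Ca²⁺] = 1.4×10⁻⁵ / (0.11)^2 = 1.2×10⁻³
[Ca²⁺] = 1.2×10⁻³ mol L⁻¹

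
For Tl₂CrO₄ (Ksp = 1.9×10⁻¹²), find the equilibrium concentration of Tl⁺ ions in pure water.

1.6×10⁻⁴ M

Tl₂CrO₄(s) ⇌ 2 Tl⁺(aq) + CrO₄²⁻(aq)
Let s be the molar solubility. Then [Tl⁺] = 2s and [CrO₄²⁻] = s.
Ksp = [Tl⁺]^2[CrO₄²⁻] = (2s)^2 · s = 4s^3 = 1.9×10⁻¹²
s = 7.8×10⁻⁵ mol L⁻¹
[Tl⁺] = 2s = 1.6×10⁻⁴ mol L⁻¹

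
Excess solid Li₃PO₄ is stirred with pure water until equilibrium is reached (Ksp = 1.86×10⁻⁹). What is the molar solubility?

2.88×10⁻³ M

Li₃PO₄(s) ⇌ 3 Li⁺(aq) + PO₄³⁻(aq)
For each mole of Li₃PO₄ that dissolves per liter, [Li⁺] = 3s and [PO₄³⁻] = s; let s denote this solubility.
Ksp = [Li⁺]^3[PO₄³⁻] = (3s)^3 · s = 27s^4
27s^4 = 1.86×10⁻⁹  ⇒  s^4 = 6.89×10⁻¹¹
s = (6.89×10⁻¹¹)^(1/4) = 2.88×10⁻³ mol L⁻¹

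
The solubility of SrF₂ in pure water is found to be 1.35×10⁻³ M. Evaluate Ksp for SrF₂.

Ksp = 9.84×10⁻⁹

SrF₂(s) ⇌ Sr²⁺(aq) + 2 F⁻(aq)
With molar solubility s: [Sr²⁺] = s, [F⁻] = 2s.
Ksp = [Sr²⁺][F⁻]^2 = s · (2s)^2 = 4s^3
Ksp = 4 × (1.35×10⁻³)^3 = 9.84×10⁻⁹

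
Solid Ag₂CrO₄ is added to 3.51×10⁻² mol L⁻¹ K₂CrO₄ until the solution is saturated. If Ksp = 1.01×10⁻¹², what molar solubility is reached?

Ag₂CrO₄(s) ⇌ 2 Ag⁺(aq) + CrO₄²⁻(aq)
With CrO₄²⁻ already at 3.51×10⁻² mol L⁻¹ and s small, take [CrO₄²⁻] ≈ 3.51×10⁻² mol L⁻¹ and [Ag⁺] = 2s.
Ksp = [Ag⁺]^2[CrO₄²⁻] = (2s)^2(3.51×10⁻²)
(2s)^2 = 1.01×10⁻¹² / (3.51×10⁻²) = 2.88×10⁻¹¹
s = 2.68×10⁻⁶ mol L⁻¹

2.68×10⁻⁶ M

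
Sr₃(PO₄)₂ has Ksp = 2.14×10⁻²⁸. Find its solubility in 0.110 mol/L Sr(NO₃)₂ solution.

2.00×10⁻¹³ M

Sr₃(PO₄)₂(s) ⇌ 3 Sr²⁺(aq) + 2 PO₄³⁻(aq)
Let s be the solubility of Sr₃(PO₄)₂ here. The common ion gives [Sr²⁺] ≈ 0.110 mol/L, and [PO₄³⁻] = 2s.
Ksp = [Sr²⁺]^3[PO₄³⁻]^2 = (0.110)^3(2s)^2
(2s)^2 = 2.14×10⁻²⁸ / (0.110)^3 = 1.61×10⁻²⁵
s = 2.00×10⁻¹³ mol/L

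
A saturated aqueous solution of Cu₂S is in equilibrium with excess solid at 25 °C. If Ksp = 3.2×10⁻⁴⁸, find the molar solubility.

9.3×10⁻¹⁷ M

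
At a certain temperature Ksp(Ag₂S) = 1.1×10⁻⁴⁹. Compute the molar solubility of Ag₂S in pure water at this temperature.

Ag₂S(s) ⇌ 2 Ag⁺(aq) + S²⁻(aq)
With molar solubility s: [Ag⁺] = 2s, [S²⁻] = s.
Ksp = [Ag⁺]^2[S²⁻] = (2s)^2 · s = 4s^3
4s^3 = 1.1×10⁻⁴⁹  ⇒  s^3 = 2.8×10⁻⁵⁰
s = 3.0×10⁻¹⁷ mol L⁻¹

3.0×10⁻¹⁷ M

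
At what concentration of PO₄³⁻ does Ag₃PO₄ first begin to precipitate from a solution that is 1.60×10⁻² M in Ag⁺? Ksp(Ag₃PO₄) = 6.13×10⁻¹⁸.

The threshold for precipitation is Q = Ksp.
Ag₃PO₄(s) ⇌ 3 Ag⁺(aq) + PO₄³⁻(aq)
Ksp = [Ag⁺]^3[PO₄³⁻] = [PO₄³⁻](1.60×10⁻²)^3
[PO₄³⁻] = 6.13×10⁻¹⁸ / (1.60×10⁻²)^3 = 1.50×10⁻¹²
[PO₄³⁻] = 1.50×10⁻¹² M

1.50×10⁻¹² M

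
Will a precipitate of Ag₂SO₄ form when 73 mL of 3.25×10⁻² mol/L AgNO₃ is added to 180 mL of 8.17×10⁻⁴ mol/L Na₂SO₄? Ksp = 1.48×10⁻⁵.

The combined volume is 253 mL.
[Ag⁺] = (3.25×10⁻²)(73)/253 = 9.38×10⁻³ mol/L
[SO₄²⁻] = (8.17×10⁻⁴)(180)/253 = 5.81×10⁻⁴ mol/L
Q = [Ag⁺]^2[SO₄²⁻] = 5.11×10⁻⁸
Q = 5.11×10⁻⁸ < Ksp = 1.48×10⁻⁵, so the solution is unsaturated and no precipitate forms.

No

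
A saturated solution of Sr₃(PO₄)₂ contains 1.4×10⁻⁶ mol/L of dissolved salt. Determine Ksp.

Ksp = 5.8×10⁻²⁸

Sr₃(PO₄)₂(s) ⇌ 3 Sr²⁺(aq) + 2 PO₄³⁻(aq)
Let s be the molar solubility. Then [Sr²⁺] = 3s and [PO₄³⁻] = 2s.
Ksp = [Sr²⁺]^3[PO₄³⁻]^2 = (3s)^3 · (2s)^2 = 108s^5
Ksp = 108 × (1.4×10⁻⁶)^5 = 5.8×10⁻²⁸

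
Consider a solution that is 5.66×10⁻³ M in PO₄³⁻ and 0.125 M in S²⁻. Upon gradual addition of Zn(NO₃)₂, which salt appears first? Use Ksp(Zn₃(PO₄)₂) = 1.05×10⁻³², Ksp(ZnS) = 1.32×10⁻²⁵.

ZnS

Each salt precipitates once Q = Ksp for that salt.
For Zn₃(PO₄)₂: [Zn²⁺] = (Ksp/[PO₄³⁻]^2)^(1/3) = 6.89×10⁻¹⁰ M
For ZnS: [Zn²⁺] = (Ksp/[S²⁻]) = 1.06×10⁻²⁴ M
The smaller threshold [Zn²⁺] is reached first, so ZnS precipitates first.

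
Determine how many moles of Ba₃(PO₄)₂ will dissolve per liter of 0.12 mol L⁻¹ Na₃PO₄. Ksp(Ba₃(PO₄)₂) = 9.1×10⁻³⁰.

2.9×10⁻¹⁰ M

Ba₃(PO₄)₂(s) ⇌ 3 Ba²⁺(aq) + 2 PO₄³⁻(aq)
The solution already contains PO₄³⁻ at 0.12 mol L⁻¹. Let s be the molar solubility of Ba₃(PO₄)₂.
[PO₄³⁻] ≈ 0.12 mol L⁻¹ (common ion dominates); [Ba²⁺] = 3s.
Ksp = [Ba²⁺]^3[PO₄³⁻]^2 = (3s)^3(0.12)^2
(3s)^3 = 9.1×10⁻³⁰ / (0.12)^2 = 6.3×10⁻²⁸
s = 2.9×10⁻¹⁰ mol L⁻¹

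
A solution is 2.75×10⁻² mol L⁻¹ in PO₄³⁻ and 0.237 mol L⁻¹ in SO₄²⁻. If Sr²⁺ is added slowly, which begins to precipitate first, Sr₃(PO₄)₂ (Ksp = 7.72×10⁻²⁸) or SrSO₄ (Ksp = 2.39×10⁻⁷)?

A salt starts to precipitate once the ion product Q reaches its Ksp.
For Sr₃(PO₄)₂: [Sr²⁺] = (Ksp/[PO₄³⁻]^2)^(1/3) = 1.01×10⁻⁸ mol L⁻¹
For SrSO₄: [Sr²⁺] = (Ksp/[SO₄²⁻]) = 1.01×10⁻⁶ mol L⁻¹
The smaller threshold [Sr²⁺] is reached first, so Sr₃(PO₄)₂ precipitates first.

Sr₃(PO₄)₂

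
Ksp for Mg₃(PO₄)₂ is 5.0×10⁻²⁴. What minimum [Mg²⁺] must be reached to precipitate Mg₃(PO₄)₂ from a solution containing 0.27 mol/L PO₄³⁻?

Each salt precipitates once Q = Ksp for that salt.
Mg₃(PO₄)₂(s) ⇌ 3 Mg²⁺(aq) + 2 PO₄³⁻(aq)
Ksp = [Mg²⁺]^3[PO₄³⁻]^2 = [Mg²⁺]^3(0.27)^2
[Mg²⁺]^3 = 5.0×10⁻²⁴ / (0.27)^2 = 6.9×10⁻²³
[Mg²⁺] = 4.1×10⁻⁸ mol/L

4.1×10⁻⁸ M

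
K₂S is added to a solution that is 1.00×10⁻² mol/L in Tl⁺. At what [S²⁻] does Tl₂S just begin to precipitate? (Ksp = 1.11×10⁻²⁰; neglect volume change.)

1.11×10⁻¹⁶ M

A salt starts to precipitate once the ion product Q reaches its Ksp.
Tl₂S(s) ⇌ 2 Tl⁺(aq) + S²⁻(aq)
Ksp = [Tl⁺]^2[S²⁻] = [S²⁻](1.00×10⁻²)^2
[S²⁻] = 1.11×10⁻²⁰ / (1.00×10⁻²)^2 = 1.11×10⁻¹⁶
[S²⁻] = 1.11×10⁻¹⁶ mol/L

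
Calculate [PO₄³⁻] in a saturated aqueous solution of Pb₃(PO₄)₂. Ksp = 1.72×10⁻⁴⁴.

1.39×10⁻⁹ M

Pb₃(PO₄)₂(s) ⇌ 3 Pb²⁺(aq) + 2 PO₄³⁻(aq)
With molar solubility s: [Pb²⁺] = 3s, [PO₄³⁻] = 2s.
Ksp = [Pb²⁺]^3[PO₄³⁻]^2 = (3s)^3 · (2s)^2 = 108s^5 = 1.72×10⁻⁴⁴
s = 6.93×10⁻¹⁰ M
[PO₄³⁻] = 2s = 1.39×10⁻⁹ M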